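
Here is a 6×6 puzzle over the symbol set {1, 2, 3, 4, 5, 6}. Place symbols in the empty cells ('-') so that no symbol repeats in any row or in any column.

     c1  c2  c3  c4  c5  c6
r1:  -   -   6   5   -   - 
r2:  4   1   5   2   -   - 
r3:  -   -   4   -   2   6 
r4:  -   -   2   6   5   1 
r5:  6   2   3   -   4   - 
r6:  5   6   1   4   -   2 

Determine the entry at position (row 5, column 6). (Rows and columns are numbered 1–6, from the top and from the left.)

5

(r2,c6) = 3
(r4,c1) = 3
(r4,c2) = 4
(r5,c4) = 1
(r5,c6) = 5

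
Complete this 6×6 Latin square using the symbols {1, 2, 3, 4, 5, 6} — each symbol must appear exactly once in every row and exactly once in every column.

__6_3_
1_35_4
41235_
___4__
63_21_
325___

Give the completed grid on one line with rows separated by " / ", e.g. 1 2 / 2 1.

5 4 6 1 3 2 / 1 6 3 5 2 4 / 4 1 2 3 5 6 / 2 5 1 4 6 3 / 6 3 4 2 1 5 / 3 2 5 6 4 1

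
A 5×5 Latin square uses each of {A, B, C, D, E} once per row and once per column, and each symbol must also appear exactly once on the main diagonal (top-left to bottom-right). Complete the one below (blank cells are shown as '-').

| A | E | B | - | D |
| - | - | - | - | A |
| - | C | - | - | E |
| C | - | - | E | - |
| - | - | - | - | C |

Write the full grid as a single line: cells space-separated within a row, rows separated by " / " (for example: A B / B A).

A E B C D / E B C D A / B C D A E / C D A E B / D A E B C

row 1 has {A,B,D,E}; column 4 has {E} — only C is left for (r1,c4).
row 3 has {C,E}; column 3 has {B}; the diagonal has {A,C,E} — only D is left for (r3,c3).
row 4 has {C,E}; column 3 has {B,D} — only A is left for (r4,c3).
row 4 has {A,C,E}; column 5 has {A,C,D,E} — only B is left for (r4,c5).
row 5 has {C}; column 3 has {A,B,D} — only E is left for (r5,c3).
row 2 has {A}; column 2 has {C,E}; the diagonal has {A,C,D,E} — only B is left for (r2,c2).
row 2 has {A,B}; column 3 has {A,B,D,E} — only C is left for (r2,c3).
row 2 has {A,B,C}; column 4 has {C,E} — only D is left for (r2,c4).
row 3 has {C,D,E}; column 1 has {A,C} — only B is left for (r3,c1).
row 3 has {B,C,D,E}; column 4 has {C,D,E} — only A is left for (r3,c4).
row 4 has {A,B,C,E}; column 2 has {B,C,E} — only D is left for (r4,c2).
row 5 has {C,E}; column 1 has {A,B,C} — only D is left for (r5,c1).
row 5 has {C,D,E}; column 2 has {B,C,D,E} — only A is left for (r5,c2).
row 5 has {A,C,D,E}; column 4 has {A,C,D,E} — only B is left for (r5,c4).
row 2 has {A,B,C,D}; column 1 has {A,B,C,D} — only E is left for (r2,c1).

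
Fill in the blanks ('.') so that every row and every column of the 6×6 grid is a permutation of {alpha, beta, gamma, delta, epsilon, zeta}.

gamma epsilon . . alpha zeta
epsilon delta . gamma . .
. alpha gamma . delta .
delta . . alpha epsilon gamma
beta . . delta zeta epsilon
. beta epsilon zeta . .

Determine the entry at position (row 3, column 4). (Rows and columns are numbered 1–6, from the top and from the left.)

(r1,c4) = beta
(r2,c5) = beta
(r2,c6) = alpha
(r3,c1) = zeta
(r3,c4) = epsilon

epsilon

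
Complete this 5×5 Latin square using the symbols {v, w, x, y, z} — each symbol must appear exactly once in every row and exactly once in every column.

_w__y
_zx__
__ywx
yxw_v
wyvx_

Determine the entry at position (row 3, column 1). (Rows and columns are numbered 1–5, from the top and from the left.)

z

Cell (r1,c3): row 1 has {w,y}; column 3 has {v,w,x,y} → z.
Cell (r1,c4): row 1 has {w,y,z}; column 4 has {w,x} → v.
Cell (r2,c1): row 2 has {x,z}; column 1 has {w,y} → v.
Cell (r2,c4): row 2 has {v,x,z}; column 4 has {v,w,x} → y.
Cell (r2,c5): row 2 has {v,x,y,z}; column 5 has {v,x,y} → w.
Cell (r3,c1): row 3 has {w,x,y}; column 1 has {v,w,y} → z.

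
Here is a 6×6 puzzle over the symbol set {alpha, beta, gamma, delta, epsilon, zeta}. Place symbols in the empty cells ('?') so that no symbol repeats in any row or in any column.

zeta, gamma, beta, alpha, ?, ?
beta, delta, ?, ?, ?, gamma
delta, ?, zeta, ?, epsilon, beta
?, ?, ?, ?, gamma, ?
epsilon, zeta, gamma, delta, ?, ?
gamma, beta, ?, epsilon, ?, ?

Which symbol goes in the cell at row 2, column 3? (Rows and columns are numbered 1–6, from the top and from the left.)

epsilon

row 1 has {alpha,beta,gamma,zeta}; column 5 has {gamma,epsilon} — only delta is left for (r1,c5).
row 1 has {alpha,beta,gamma,delta,zeta}; column 6 has {beta,gamma} — only epsilon is left for (r1,c6).
row 2 has {beta,gamma,delta}; column 4 has {alpha,delta,epsilon} — only zeta is left for (r2,c4).
row 2 has {beta,gamma,delta,zeta}; column 5 has {gamma,delta,epsilon} — only alpha is left for (r2,c5).
row 3 has {beta,delta,epsilon,zeta}; column 2 has {beta,gamma,delta,zeta} — only alpha is left for (r3,c2).
row 3 has {alpha,beta,delta,epsilon,zeta}; column 4 has {alpha,delta,epsilon,zeta} — only gamma is left for (r3,c4).
row 4 has {gamma}; column 1 has {beta,gamma,delta,epsilon,zeta} — only alpha is left for (r4,c1).
row 4 has {alpha,gamma}; column 2 has {alpha,beta,gamma,delta,zeta} — only epsilon is left for (r4,c2).
row 4 has {alpha,gamma,epsilon}; column 3 has {beta,gamma,zeta} — only delta is left for (r4,c3).
row 4 has {alpha,gamma,delta,epsilon}; column 4 has {alpha,gamma,delta,epsilon,zeta} — only beta is left for (r4,c4).
row 4 has {alpha,beta,gamma,delta,epsilon}; column 6 has {beta,gamma,epsilon} — only zeta is left for (r4,c6).
row 5 has {gamma,delta,epsilon,zeta}; column 5 has {alpha,gamma,delta,epsilon} — only beta is left for (r5,c5).
row 5 has {beta,gamma,delta,epsilon,zeta}; column 6 has {beta,gamma,epsilon,zeta} — only alpha is left for (r5,c6).
row 6 has {beta,gamma,epsilon}; column 3 has {beta,gamma,delta,zeta} — only alpha is left for (r6,c3).
row 6 has {alpha,beta,gamma,epsilon}; column 5 has {alpha,beta,gamma,delta,epsilon} — only zeta is left for (r6,c5).
row 6 has {alpha,beta,gamma,epsilon,zeta}; column 6 has {alpha,beta,gamma,epsilon,zeta} — only delta is left for (r6,c6).
row 2 has {alpha,beta,gamma,delta,zeta}; column 3 has {alpha,beta,gamma,delta,zeta} — only epsilon is left for (r2,c3).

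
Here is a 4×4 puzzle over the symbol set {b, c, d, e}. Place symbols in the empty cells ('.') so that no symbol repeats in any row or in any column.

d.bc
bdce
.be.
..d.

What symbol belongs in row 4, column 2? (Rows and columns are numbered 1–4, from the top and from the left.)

(r1,c2): row 1 has {b,c,d}; column 2 has {b,d}, so it must be e.
(r3,c1): row 3 has {b,e}; column 1 has {b,d}, so it must be c.
(r3,c4): row 3 has {b,c,e}; column 4 has {c,e}, so it must be d.
(r4,c1): row 4 has {d}; column 1 has {b,c,d}, so it must be e.
(r4,c2): row 4 has {d,e}; column 2 has {b,d,e}, so it must be c.

c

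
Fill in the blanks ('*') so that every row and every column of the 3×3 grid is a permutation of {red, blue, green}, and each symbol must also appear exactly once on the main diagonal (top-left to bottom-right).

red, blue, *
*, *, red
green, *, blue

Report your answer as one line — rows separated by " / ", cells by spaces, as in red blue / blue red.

red blue green / blue green red / green red blue

Cell (r1,c3): row 1 has {red,blue}; column 3 has {red,blue} → green.
Cell (r2,c1): row 2 has {red}; column 1 has {red,green} → blue.
Cell (r2,c2): row 2 has {red,blue}; column 2 has {blue}; the diagonal has {red,blue} → green.
Cell (r3,c2): row 3 has {blue,green}; column 2 has {blue,green} → red.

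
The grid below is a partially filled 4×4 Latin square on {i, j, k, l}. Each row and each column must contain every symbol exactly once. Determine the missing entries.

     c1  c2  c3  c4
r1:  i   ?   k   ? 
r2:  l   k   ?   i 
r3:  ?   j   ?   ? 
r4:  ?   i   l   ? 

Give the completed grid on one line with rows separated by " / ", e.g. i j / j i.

i l k j / l k j i / k j i l / j i l k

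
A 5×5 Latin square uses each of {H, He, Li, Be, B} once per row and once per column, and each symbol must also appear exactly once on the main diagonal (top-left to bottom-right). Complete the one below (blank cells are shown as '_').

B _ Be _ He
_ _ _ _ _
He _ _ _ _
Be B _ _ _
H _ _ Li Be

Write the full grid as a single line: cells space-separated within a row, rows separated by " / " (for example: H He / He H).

B Li Be H He / Li H He Be B / He Be Li B H / Be B H He Li / H He B Li Be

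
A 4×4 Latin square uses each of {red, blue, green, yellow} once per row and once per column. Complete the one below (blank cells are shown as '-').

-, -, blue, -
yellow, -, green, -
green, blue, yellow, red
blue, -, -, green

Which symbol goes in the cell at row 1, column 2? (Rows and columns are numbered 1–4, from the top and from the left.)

(r1,c1): row 1 has {blue}; column 1 has {blue,green,yellow}, so it must be red.
(r1,c4): row 1 has {red,blue}; column 4 has {red,green}, so it must be yellow.
(r2,c2): row 2 has {green,yellow}; column 2 has {blue}, so it must be red.
(r2,c4): row 2 has {red,green,yellow}; column 4 has {red,green,yellow}, so it must be blue.
(r4,c2): row 4 has {blue,green}; column 2 has {red,blue}, so it must be yellow.
(r4,c3): row 4 has {blue,green,yellow}; column 3 has {blue,green,yellow}, so it must be red.
(r1,c2): row 1 has {red,blue,yellow}; column 2 has {red,blue,yellow}, so it must be green.

green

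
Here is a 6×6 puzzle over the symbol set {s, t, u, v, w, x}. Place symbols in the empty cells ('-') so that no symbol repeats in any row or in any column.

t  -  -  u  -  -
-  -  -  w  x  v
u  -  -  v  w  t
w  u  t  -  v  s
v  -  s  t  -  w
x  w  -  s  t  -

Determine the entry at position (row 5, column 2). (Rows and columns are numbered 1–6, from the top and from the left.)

x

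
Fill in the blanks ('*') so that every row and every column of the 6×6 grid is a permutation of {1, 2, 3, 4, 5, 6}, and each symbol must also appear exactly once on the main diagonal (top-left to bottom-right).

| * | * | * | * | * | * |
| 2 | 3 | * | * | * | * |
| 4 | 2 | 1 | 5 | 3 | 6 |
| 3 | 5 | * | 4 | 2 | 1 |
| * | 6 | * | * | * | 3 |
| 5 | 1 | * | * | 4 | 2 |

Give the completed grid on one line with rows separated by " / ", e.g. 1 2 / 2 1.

6 4 2 3 1 5 / 2 3 5 1 6 4 / 4 2 1 5 3 6 / 3 5 6 4 2 1 / 1 6 4 2 5 3 / 5 1 3 6 4 2

At row 1, column 1: row 1 is empty so far; column 1 has {2,3,4,5}; the diagonal has {1,2,3,4}; that leaves 6.
At row 1, column 2: row 1 has {6}; column 2 has {1,2,3,5,6}; that leaves 4.
At row 1, column 6: row 1 has {4,6}; column 6 has {1,2,3,6}; that leaves 5.
At row 2, column 6: row 2 has {2,3}; column 6 has {1,2,3,5,6}; that leaves 4.
At row 4, column 3: row 4 has {1,2,3,4,5}; column 3 has {1}; that leaves 6.
At row 5, column 1: row 5 has {3,6}; column 1 has {2,3,4,5,6}; that leaves 1.
At row 5, column 4: row 5 has {1,3,6}; column 4 has {4,5}; that leaves 2.
At row 5, column 5: row 5 has {1,2,3,6}; column 5 has {2,3,4}; the diagonal has {1,2,3,4,6}; that leaves 5.
At row 6, column 3: row 6 has {1,2,4,5}; column 3 has {1,6}; that leaves 3.
At row 6, column 4: row 6 has {1,2,3,4,5}; column 4 has {2,4,5}; that leaves 6.
At row 1, column 3: row 1 has {4,5,6}; column 3 has {1,3,6}; that leaves 2.
At row 1, column 5: row 1 has {2,4,5,6}; column 5 has {2,3,4,5}; that leaves 1.
At row 2, column 3: row 2 has {2,3,4}; column 3 has {1,2,3,6}; that leaves 5.
At row 2, column 4: row 2 has {2,3,4,5}; column 4 has {2,4,5,6}; that leaves 1.
At row 2, column 5: row 2 has {1,2,3,4,5}; column 5 has {1,2,3,4,5}; that leaves 6.
At row 5, column 3: row 5 has {1,2,3,5,6}; column 3 has {1,2,3,5,6}; that leaves 4.
At row 1, column 4: row 1 has {1,2,4,5,6}; column 4 has {1,2,4,5,6}; that leaves 3.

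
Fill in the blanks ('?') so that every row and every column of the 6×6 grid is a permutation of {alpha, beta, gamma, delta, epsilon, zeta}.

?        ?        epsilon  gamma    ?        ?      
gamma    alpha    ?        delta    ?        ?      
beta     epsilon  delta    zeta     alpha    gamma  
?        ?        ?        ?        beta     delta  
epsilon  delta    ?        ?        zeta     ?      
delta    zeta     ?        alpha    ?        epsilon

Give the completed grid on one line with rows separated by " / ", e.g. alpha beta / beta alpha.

(r1,c2) = beta
(r1,c5) = delta
(r2,c5) = epsilon
(r4,c2) = gamma
(r4,c4) = epsilon
(r5,c4) = beta
(r5,c6) = alpha
(r6,c5) = gamma
(r1,c6) = zeta
(r2,c6) = beta
(r5,c3) = gamma
(r6,c3) = beta
(r1,c1) = alpha
(r2,c3) = zeta
(r4,c1) = zeta
(r4,c3) = alpha

alpha beta epsilon gamma delta zeta / gamma alpha zeta delta epsilon beta / beta epsilon delta zeta alpha gamma / zeta gamma alpha epsilon beta delta / epsilon delta gamma beta zeta alpha / delta zeta beta alpha gamma epsilon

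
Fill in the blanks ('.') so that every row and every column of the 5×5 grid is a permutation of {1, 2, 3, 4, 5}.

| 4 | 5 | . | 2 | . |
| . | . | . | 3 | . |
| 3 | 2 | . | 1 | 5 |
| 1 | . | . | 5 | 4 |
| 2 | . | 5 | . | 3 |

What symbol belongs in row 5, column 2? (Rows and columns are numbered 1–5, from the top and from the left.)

1

(r1,c5) = 1
(r2,c1) = 5
(r2,c5) = 2
(r3,c3) = 4
(r4,c2) = 3
(r4,c3) = 2
(r5,c4) = 4
(r1,c3) = 3
(r2,c3) = 1
(r5,c2) = 1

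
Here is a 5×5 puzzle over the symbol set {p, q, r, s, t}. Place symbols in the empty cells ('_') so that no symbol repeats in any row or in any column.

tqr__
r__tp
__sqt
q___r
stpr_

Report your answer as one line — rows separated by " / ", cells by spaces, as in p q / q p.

(r1,c5) = s
(r2,c2) = s
(r2,c3) = q
(r3,c1) = p
(r3,c2) = r
(r4,c2) = p
(r4,c3) = t
(r4,c4) = s
(r5,c5) = q
(r1,c4) = p

t q r p s / r s q t p / p r s q t / q p t s r / s t p r q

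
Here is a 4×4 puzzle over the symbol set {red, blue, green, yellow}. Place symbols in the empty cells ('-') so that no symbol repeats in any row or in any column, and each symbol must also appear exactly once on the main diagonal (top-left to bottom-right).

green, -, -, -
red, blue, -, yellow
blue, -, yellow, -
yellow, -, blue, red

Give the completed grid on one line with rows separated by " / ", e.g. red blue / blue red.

green yellow red blue / red blue green yellow / blue red yellow green / yellow green blue red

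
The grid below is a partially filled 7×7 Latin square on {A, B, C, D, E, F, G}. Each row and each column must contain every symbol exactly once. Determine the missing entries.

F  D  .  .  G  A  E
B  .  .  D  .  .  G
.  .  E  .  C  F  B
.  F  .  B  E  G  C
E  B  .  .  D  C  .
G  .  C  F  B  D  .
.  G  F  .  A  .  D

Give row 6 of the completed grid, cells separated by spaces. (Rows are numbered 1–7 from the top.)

(r1,c3) = B
(r1,c4) = C
(r2,c3) = A
(r2,c5) = F
(r2,c6) = E
(r3,c2) = A
(r3,c4) = G
(r4,c3) = D
(r5,c3) = G
(r5,c4) = A
(r5,c7) = F
(r6,c2) = E
(r6,c7) = A

G E C F B D A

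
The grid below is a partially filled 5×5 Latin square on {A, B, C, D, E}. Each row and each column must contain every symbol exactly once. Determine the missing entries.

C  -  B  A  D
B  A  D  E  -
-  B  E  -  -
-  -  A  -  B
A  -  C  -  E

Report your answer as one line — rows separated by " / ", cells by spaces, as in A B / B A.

(r1,c2) = E
(r2,c5) = C
(r3,c1) = D
(r3,c4) = C
(r3,c5) = A
(r4,c1) = E
(r4,c4) = D
(r5,c2) = D
(r5,c4) = B
(r4,c2) = C

C E B A D / B A D E C / D B E C A / E C A D B / A D C B E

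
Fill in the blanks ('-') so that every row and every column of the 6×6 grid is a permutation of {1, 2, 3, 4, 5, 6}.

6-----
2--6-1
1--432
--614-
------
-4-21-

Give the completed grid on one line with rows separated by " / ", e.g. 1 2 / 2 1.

row 2 has {1,2,6}; column 5 has {1,3,4} — only 5 is left for (r2,c5).
row 3 has {1,2,3,4}; column 3 has {6} — only 5 is left for (r3,c3).
row 6 has {1,2,4}; column 3 has {5,6} — only 3 is left for (r6,c3).
row 1 has {6}; column 5 has {1,3,4,5} — only 2 is left for (r1,c5).
row 2 has {1,2,5,6}; column 2 has {4} — only 3 is left for (r2,c2).
row 2 has {1,2,3,5,6}; column 3 has {3,5,6} — only 4 is left for (r2,c3).
row 3 has {1,2,3,4,5}; column 2 has {3,4} — only 6 is left for (r3,c2).
row 5 is empty so far; column 5 has {1,2,3,4,5} — only 6 is left for (r5,c5).
row 6 has {1,2,3,4}; column 1 has {1,2,6} — only 5 is left for (r6,c1).
row 6 has {1,2,3,4,5}; column 6 has {1,2} — only 6 is left for (r6,c6).
row 1 has {2,6}; column 3 has {3,4,5,6} — only 1 is left for (r1,c3).
row 4 has {1,4,6}; column 1 has {1,2,5,6} — only 3 is left for (r4,c1).
row 4 has {1,3,4,6}; column 6 has {1,2,6} — only 5 is left for (r4,c6).
row 5 has {6}; column 1 has {1,2,3,5,6} — only 4 is left for (r5,c1).
row 5 has {4,6}; column 3 has {1,3,4,5,6} — only 2 is left for (r5,c3).
row 5 has {2,4,6}; column 6 has {1,2,5,6} — only 3 is left for (r5,c6).
row 1 has {1,2,6}; column 2 has {3,4,6} — only 5 is left for (r1,c2).
row 1 has {1,2,5,6}; column 4 has {1,2,4,6} — only 3 is left for (r1,c4).
row 1 has {1,2,3,5,6}; column 6 has {1,2,3,5,6} — only 4 is left for (r1,c6).
row 4 has {1,3,4,5,6}; column 2 has {3,4,5,6} — only 2 is left for (r4,c2).
row 5 has {2,3,4,6}; column 2 has {2,3,4,5,6} — only 1 is left for (r5,c2).
row 5 has {1,2,3,4,6}; column 4 has {1,2,3,4,6} — only 5 is left for (r5,c4).

6 5 1 3 2 4 / 2 3 4 6 5 1 / 1 6 5 4 3 2 / 3 2 6 1 4 5 / 4 1 2 5 6 3 / 5 4 3 2 1 6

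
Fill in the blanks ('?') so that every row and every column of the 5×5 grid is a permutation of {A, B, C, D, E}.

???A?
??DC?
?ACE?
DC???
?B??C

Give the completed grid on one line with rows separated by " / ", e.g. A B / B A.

C D B A E / A E D C B / B A C E D / D C E B A / E B A D C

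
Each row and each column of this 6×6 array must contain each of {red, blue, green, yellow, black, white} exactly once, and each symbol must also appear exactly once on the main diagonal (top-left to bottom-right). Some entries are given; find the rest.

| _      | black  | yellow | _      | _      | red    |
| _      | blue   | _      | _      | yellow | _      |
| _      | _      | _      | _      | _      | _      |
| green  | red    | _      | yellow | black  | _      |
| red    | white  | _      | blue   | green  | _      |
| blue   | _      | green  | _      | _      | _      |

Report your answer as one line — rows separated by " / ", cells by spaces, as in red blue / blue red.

white black yellow green blue red / black blue white red yellow green / yellow green red black white blue / green red blue yellow black white / red white black blue green yellow / blue yellow green white red black

row 1 has {red,yellow,black}; column 1 has {red,blue,green}; the diagonal has {blue,green,yellow} — only white is left for (r1,c1).
row 1 has {red,yellow,black,white}; column 4 has {blue,yellow} — only green is left for (r1,c4).
row 1 has {red,green,yellow,black,white}; column 5 has {green,yellow,black} — only blue is left for (r1,c5).
row 2 has {blue,yellow}; column 1 has {red,blue,green,white} — only black is left for (r2,c1).
row 3 is empty so far; column 1 has {red,blue,green,black,white} — only yellow is left for (r3,c1).
row 3 has {yellow}; column 2 has {red,blue,black,white} — only green is left for (r3,c2).
row 5 has {red,blue,green,white}; column 3 has {green,yellow} — only black is left for (r5,c3).
row 5 has {red,blue,green,black,white}; column 6 has {red} — only yellow is left for (r5,c6).
row 6 has {blue,green}; column 2 has {red,blue,green,black,white} — only yellow is left for (r6,c2).
row 6 has {blue,green,yellow}; column 6 has {red,yellow}; the diagonal has {blue,green,yellow,white} — only black is left for (r6,c6).
row 3 has {green,yellow}; column 3 has {green,yellow,black}; the diagonal has {blue,green,yellow,black,white} — only red is left for (r3,c3).
row 3 has {red,green,yellow}; column 5 has {blue,green,yellow,black} — only white is left for (r3,c5).
row 3 has {red,green,yellow,white}; column 6 has {red,yellow,black} — only blue is left for (r3,c6).
row 4 has {red,green,yellow,black}; column 6 has {red,blue,yellow,black} — only white is left for (r4,c6).
row 6 has {blue,green,yellow,black}; column 5 has {blue,green,yellow,black,white} — only red is left for (r6,c5).
row 2 has {blue,yellow,black}; column 3 has {red,green,yellow,black} — only white is left for (r2,c3).
row 2 has {blue,yellow,black,white}; column 4 has {blue,green,yellow} — only red is left for (r2,c4).
row 2 has {red,blue,yellow,black,white}; column 6 has {red,blue,yellow,black,white} — only green is left for (r2,c6).
row 3 has {red,blue,green,yellow,white}; column 4 has {red,blue,green,yellow} — only black is left for (r3,c4).
row 4 has {red,green,yellow,black,white}; column 3 has {red,green,yellow,black,white} — only blue is left for (r4,c3).
row 6 has {red,blue,green,yellow,black}; column 4 has {red,blue,green,yellow,black} — only white is left for (r6,c4).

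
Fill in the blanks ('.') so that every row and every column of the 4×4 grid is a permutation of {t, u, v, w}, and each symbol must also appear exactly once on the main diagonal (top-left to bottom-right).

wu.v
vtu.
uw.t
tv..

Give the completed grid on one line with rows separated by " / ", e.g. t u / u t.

(r1,c3) = t
(r2,c4) = w
(r3,c3) = v
(r4,c3) = w
(r4,c4) = u

w u t v / v t u w / u w v t / t v w u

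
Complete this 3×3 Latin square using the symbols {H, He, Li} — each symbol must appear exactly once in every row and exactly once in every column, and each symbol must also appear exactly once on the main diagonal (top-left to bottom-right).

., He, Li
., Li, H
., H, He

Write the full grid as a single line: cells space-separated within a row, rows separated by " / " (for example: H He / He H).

H He Li / He Li H / Li H He

(r1,c1) = H
(r2,c1) = He
(r3,c1) = Li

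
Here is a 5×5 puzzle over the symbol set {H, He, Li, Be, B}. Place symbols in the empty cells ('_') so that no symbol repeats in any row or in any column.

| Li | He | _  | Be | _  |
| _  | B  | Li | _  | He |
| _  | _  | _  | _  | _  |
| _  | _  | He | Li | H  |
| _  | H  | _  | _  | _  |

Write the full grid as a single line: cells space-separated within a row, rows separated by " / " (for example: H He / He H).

Li He H Be B / Be B Li H He / H Li B He Be / B Be He Li H / He H Be B Li

At row 1, column 5: row 1 has {He,Li,Be}; column 5 has {H,He}; that leaves B.
At row 2, column 4: row 2 has {He,Li,B}; column 4 has {Li,Be}; that leaves H.
At row 4, column 2: row 4 has {H,He,Li}; column 2 has {H,He,B}; that leaves Be.
At row 1, column 3: row 1 has {He,Li,Be,B}; column 3 has {He,Li}; that leaves H.
At row 2, column 1: row 2 has {H,He,Li,B}; column 1 has {Li}; that leaves Be.
At row 3, column 2: row 3 is empty so far; column 2 has {H,He,Be,B}; that leaves Li.
At row 3, column 5: row 3 has {Li}; column 5 has {H,He,B}; that leaves Be.
At row 4, column 1: row 4 has {H,He,Li,Be}; column 1 has {Li,Be}; that leaves B.
At row 5, column 1: row 5 has {H}; column 1 has {Li,Be,B}; that leaves He.
At row 5, column 4: row 5 has {H,He}; column 4 has {H,Li,Be}; that leaves B.
At row 5, column 5: row 5 has {H,He,B}; column 5 has {H,He,Be,B}; that leaves Li.
At row 3, column 1: row 3 has {Li,Be}; column 1 has {He,Li,Be,B}; that leaves H.
At row 3, column 3: row 3 has {H,Li,Be}; column 3 has {H,He,Li}; that leaves B.
At row 3, column 4: row 3 has {H,Li,Be,B}; column 4 has {H,Li,Be,B}; that leaves He.
At row 5, column 3: row 5 has {H,He,Li,B}; column 3 has {H,He,Li,B}; that leaves Be.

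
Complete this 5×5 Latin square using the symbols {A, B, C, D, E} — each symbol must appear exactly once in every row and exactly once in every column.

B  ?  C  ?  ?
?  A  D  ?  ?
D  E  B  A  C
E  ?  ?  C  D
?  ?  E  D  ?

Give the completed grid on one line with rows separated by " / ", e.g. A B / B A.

B D C E A / C A D B E / D E B A C / E B A C D / A C E D B

(r1,c2) = D
(r1,c4) = E
(r1,c5) = A
(r2,c1) = C
(r2,c4) = B
(r2,c5) = E
(r4,c2) = B
(r4,c3) = A
(r5,c1) = A
(r5,c2) = C
(r5,c5) = B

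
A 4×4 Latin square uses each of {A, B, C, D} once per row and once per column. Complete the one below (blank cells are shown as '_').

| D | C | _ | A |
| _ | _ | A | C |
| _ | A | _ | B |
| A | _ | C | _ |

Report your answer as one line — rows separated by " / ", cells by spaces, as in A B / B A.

D C B A / B D A C / C A D B / A B C D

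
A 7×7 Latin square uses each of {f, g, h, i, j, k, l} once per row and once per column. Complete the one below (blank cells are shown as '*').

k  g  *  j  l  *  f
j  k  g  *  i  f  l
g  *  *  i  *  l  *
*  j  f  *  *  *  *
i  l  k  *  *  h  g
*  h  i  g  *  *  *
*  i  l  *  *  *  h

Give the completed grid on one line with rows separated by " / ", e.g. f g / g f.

(r1,c3): row 1 has {f,g,j,k,l}; column 3 has {f,g,i,k,l}, so it must be h.
(r1,c6): row 1 has {f,g,h,j,k,l}; column 6 has {f,h,l}, so it must be i.
(r2,c4): row 2 has {f,g,i,j,k,l}; column 4 has {g,i,j}, so it must be h.
(r3,c2): row 3 has {g,i,l}; column 2 has {g,h,i,j,k,l}, so it must be f.
(r3,c3): row 3 has {f,g,i,l}; column 3 has {f,g,h,i,k,l}, so it must be j.
(r3,c7): row 3 has {f,g,i,j,l}; column 7 has {f,g,h,l}, so it must be k.
(r4,c7): row 4 has {f,j}; column 7 has {f,g,h,k,l}, so it must be i.
(r5,c4): row 5 has {g,h,i,k,l}; column 4 has {g,h,i,j}, so it must be f.
(r5,c5): row 5 has {f,g,h,i,k,l}; column 5 has {i,l}, so it must be j.
(r6,c7): row 6 has {g,h,i}; column 7 has {f,g,h,i,k,l}, so it must be j.
(r7,c1): row 7 has {h,i,l}; column 1 has {g,i,j,k}, so it must be f.
(r7,c4): row 7 has {f,h,i,l}; column 4 has {f,g,h,i,j}, so it must be k.
(r7,c5): row 7 has {f,h,i,k,l}; column 5 has {i,j,l}, so it must be g.
(r7,c6): row 7 has {f,g,h,i,k,l}; column 6 has {f,h,i,l}, so it must be j.
(r3,c5): row 3 has {f,g,i,j,k,l}; column 5 has {g,i,j,l}, so it must be h.
(r4,c4): row 4 has {f,i,j}; column 4 has {f,g,h,i,j,k}, so it must be l.
(r4,c5): row 4 has {f,i,j,l}; column 5 has {g,h,i,j,l}, so it must be k.
(r4,c6): row 4 has {f,i,j,k,l}; column 6 has {f,h,i,j,l}, so it must be g.
(r6,c1): row 6 has {g,h,i,j}; column 1 has {f,g,i,j,k}, so it must be l.
(r6,c5): row 6 has {g,h,i,j,l}; column 5 has {g,h,i,j,k,l}, so it must be f.
(r6,c6): row 6 has {f,g,h,i,j,l}; column 6 has {f,g,h,i,j,l}, so it must be k.
(r4,c1): row 4 has {f,g,i,j,k,l}; column 1 has {f,g,i,j,k,l}, so it must be h.

k g h j l i f / j k g h i f l / g f j i h l k / h j f l k g i / i l k f j h g / l h i g f k j / f i l k g j h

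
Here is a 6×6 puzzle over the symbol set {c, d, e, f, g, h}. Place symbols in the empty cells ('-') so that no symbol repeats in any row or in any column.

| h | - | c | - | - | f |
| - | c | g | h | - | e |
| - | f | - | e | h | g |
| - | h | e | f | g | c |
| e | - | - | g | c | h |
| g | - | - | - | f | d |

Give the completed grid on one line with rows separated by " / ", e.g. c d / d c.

h g c d e f / f c g h d e / c f d e h g / d h e f g c / e d f g c h / g e h c f d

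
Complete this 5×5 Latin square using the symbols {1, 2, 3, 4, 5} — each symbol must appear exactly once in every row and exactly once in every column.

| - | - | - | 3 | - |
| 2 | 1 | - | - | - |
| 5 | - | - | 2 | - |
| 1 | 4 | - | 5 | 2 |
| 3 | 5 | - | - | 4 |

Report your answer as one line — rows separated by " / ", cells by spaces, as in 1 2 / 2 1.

4 2 1 3 5 / 2 1 5 4 3 / 5 3 4 2 1 / 1 4 3 5 2 / 3 5 2 1 4

(r1,c1) = 4
(r1,c2) = 2
(r2,c4) = 4
(r3,c2) = 3
(r3,c5) = 1
(r4,c3) = 3
(r5,c4) = 1
(r1,c5) = 5
(r2,c3) = 5
(r2,c5) = 3
(r3,c3) = 4
(r5,c3) = 2
(r1,c3) = 1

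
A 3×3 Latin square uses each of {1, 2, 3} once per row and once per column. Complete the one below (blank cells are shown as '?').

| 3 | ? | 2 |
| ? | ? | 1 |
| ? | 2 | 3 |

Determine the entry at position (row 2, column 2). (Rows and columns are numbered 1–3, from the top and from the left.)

(r1,c2) = 1
(r2,c1) = 2
(r2,c2) = 3

3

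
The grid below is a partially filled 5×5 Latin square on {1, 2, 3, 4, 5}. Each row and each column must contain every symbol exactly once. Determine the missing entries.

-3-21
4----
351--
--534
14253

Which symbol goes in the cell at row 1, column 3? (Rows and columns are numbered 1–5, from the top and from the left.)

4

(r1,c1) = 5
(r1,c3) = 4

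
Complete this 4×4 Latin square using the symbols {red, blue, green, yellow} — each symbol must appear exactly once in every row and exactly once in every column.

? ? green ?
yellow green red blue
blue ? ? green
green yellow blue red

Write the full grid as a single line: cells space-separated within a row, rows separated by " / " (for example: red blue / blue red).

red blue green yellow / yellow green red blue / blue red yellow green / green yellow blue red

(r1,c1) = red
(r1,c2) = blue
(r1,c4) = yellow
(r3,c2) = red
(r3,c3) = yellow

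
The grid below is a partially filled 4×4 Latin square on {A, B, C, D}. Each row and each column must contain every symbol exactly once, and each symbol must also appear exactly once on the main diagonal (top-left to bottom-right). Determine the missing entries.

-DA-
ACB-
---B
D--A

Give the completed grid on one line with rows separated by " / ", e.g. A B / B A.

B D A C / A C B D / C A D B / D B C A

(r1,c1): row 1 has {A,D}; column 1 has {A,D}; the diagonal has {A,C}, so it must be B.
(r1,c4): row 1 has {A,B,D}; column 4 has {A,B}, so it must be C.
(r2,c4): row 2 has {A,B,C}; column 4 has {A,B,C}, so it must be D.
(r3,c1): row 3 has {B}; column 1 has {A,B,D}, so it must be C.
(r3,c2): row 3 has {B,C}; column 2 has {C,D}, so it must be A.
(r3,c3): row 3 has {A,B,C}; column 3 has {A,B}; the diagonal has {A,B,C}, so it must be D.
(r4,c2): row 4 has {A,D}; column 2 has {A,C,D}, so it must be B.
(r4,c3): row 4 has {A,B,D}; column 3 has {A,B,D}, so it must be C.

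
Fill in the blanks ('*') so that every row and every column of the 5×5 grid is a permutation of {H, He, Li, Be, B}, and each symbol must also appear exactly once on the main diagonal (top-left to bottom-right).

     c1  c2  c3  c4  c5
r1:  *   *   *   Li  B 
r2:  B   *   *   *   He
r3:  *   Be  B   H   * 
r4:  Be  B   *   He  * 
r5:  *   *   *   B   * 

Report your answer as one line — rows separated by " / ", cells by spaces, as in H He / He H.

H He Be Li B / B Li H Be He / He Be B H Li / Be B Li He H / Li H He B Be

Cell (r1,c1): row 1 has {Li,B}; column 1 has {Be,B}; the diagonal has {He,B} → H.
Cell (r1,c2): row 1 has {H,Li,B}; column 2 has {Be,B} → He.
Cell (r1,c3): row 1 has {H,He,Li,B}; column 3 has {B} → Be.
Cell (r2,c2): row 2 has {He,B}; column 2 has {He,Be,B}; the diagonal has {H,He,B} → Li.
Cell (r2,c3): row 2 has {He,Li,B}; column 3 has {Be,B} → H.
Cell (r2,c4): row 2 has {H,He,Li,B}; column 4 has {H,He,Li,B} → Be.
Cell (r3,c5): row 3 has {H,Be,B}; column 5 has {He,B} → Li.
Cell (r4,c3): row 4 has {He,Be,B}; column 3 has {H,Be,B} → Li.
Cell (r4,c5): row 4 has {He,Li,Be,B}; column 5 has {He,Li,B} → H.
Cell (r5,c2): row 5 has {B}; column 2 has {He,Li,Be,B} → H.
Cell (r5,c3): row 5 has {H,B}; column 3 has {H,Li,Be,B} → He.
Cell (r5,c5): row 5 has {H,He,B}; column 5 has {H,He,Li,B}; the diagonal has {H,He,Li,B} → Be.
Cell (r3,c1): row 3 has {H,Li,Be,B}; column 1 has {H,Be,B} → He.
Cell (r5,c1): row 5 has {H,He,Be,B}; column 1 has {H,He,Be,B} → Li.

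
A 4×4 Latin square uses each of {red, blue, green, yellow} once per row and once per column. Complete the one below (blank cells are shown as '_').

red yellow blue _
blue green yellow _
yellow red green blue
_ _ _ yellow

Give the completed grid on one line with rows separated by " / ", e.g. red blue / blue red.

Cell (r1,c4): row 1 has {red,blue,yellow}; column 4 has {blue,yellow} → green.
Cell (r2,c4): row 2 has {blue,green,yellow}; column 4 has {blue,green,yellow} → red.
Cell (r4,c1): row 4 has {yellow}; column 1 has {red,blue,yellow} → green.
Cell (r4,c2): row 4 has {green,yellow}; column 2 has {red,green,yellow} → blue.
Cell (r4,c3): row 4 has {blue,green,yellow}; column 3 has {blue,green,yellow} → red.

red yellow blue green / blue green yellow red / yellow red green blue / green blue red yellow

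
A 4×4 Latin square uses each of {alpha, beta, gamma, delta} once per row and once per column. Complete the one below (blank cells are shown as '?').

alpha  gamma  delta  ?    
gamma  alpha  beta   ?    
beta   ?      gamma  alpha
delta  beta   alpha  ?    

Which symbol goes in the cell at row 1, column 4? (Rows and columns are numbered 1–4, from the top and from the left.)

beta

(r1,c4) = beta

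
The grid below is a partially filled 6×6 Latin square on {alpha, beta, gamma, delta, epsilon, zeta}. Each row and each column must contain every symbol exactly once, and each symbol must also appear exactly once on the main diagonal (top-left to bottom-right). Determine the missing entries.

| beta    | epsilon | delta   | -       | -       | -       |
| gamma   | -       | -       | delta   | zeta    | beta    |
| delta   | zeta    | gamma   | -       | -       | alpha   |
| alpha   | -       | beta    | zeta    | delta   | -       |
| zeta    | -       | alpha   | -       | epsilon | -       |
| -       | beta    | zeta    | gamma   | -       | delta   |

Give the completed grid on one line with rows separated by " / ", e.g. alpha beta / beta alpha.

beta epsilon delta alpha gamma zeta / gamma alpha epsilon delta zeta beta / delta zeta gamma epsilon beta alpha / alpha gamma beta zeta delta epsilon / zeta delta alpha beta epsilon gamma / epsilon beta zeta gamma alpha delta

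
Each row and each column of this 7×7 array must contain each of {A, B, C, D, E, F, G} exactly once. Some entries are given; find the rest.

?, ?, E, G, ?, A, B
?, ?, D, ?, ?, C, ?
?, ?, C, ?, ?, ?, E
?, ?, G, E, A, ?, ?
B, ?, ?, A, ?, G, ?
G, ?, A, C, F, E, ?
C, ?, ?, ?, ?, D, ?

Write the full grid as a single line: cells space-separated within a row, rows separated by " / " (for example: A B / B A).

At row 5, column 3: row 5 has {A,B,G}; column 3 has {A,C,D,E,G}; that leaves F.
At row 6, column 7: row 6 has {A,C,E,F,G}; column 7 has {B,E}; that leaves D.
At row 7, column 3: row 7 has {C,D}; column 3 has {A,C,D,E,F,G}; that leaves B.
At row 7, column 4: row 7 has {B,C,D}; column 4 has {A,C,E,G}; that leaves F.
At row 2, column 4: row 2 has {C,D}; column 4 has {A,C,E,F,G}; that leaves B.
At row 3, column 4: row 3 has {C,E}; column 4 has {A,B,C,E,F,G}; that leaves D.
At row 5, column 7: row 5 has {A,B,F,G}; column 7 has {B,D,E}; that leaves C.
At row 6, column 2: row 6 has {A,C,D,E,F,G}; column 2 is empty so far; that leaves B.
At row 4, column 7: row 4 has {A,E,G}; column 7 has {B,C,D,E}; that leaves F.
At row 4, column 1: row 4 has {A,E,F,G}; column 1 has {B,C,G}; that leaves D.
At row 4, column 2: row 4 has {A,D,E,F,G}; column 2 has {B}; that leaves C.
At row 4, column 6: row 4 has {A,C,D,E,F,G}; column 6 has {A,C,D,E,G}; that leaves B.
At row 1, column 1: row 1 has {A,B,E,G}; column 1 has {B,C,D,G}; that leaves F.
At row 1, column 2: row 1 has {A,B,E,F,G}; column 2 has {B,C}; that leaves D.
At row 1, column 5: row 1 has {A,B,D,E,F,G}; column 5 has {A,F}; that leaves C.
At row 3, column 1: row 3 has {C,D,E}; column 1 has {B,C,D,F,G}; that leaves A.
At row 3, column 6: row 3 has {A,C,D,E}; column 6 has {A,B,C,D,E,G}; that leaves F.
At row 5, column 2: row 5 has {A,B,C,F,G}; column 2 has {B,C,D}; that leaves E.
At row 5, column 5: row 5 has {A,B,C,E,F,G}; column 5 has {A,C,F}; that leaves D.
At row 2, column 1: row 2 has {B,C,D}; column 1 has {A,B,C,D,F,G}; that leaves E.
At row 2, column 5: row 2 has {B,C,D,E}; column 5 has {A,C,D,F}; that leaves G.
At row 2, column 7: row 2 has {B,C,D,E,G}; column 7 has {B,C,D,E,F}; that leaves A.
At row 3, column 2: row 3 has {A,C,D,E,F}; column 2 has {B,C,D,E}; that leaves G.
At row 3, column 5: row 3 has {A,C,D,E,F,G}; column 5 has {A,C,D,F,G}; that leaves B.
At row 7, column 2: row 7 has {B,C,D,F}; column 2 has {B,C,D,E,G}; that leaves A.
At row 7, column 5: row 7 has {A,B,C,D,F}; column 5 has {A,B,C,D,F,G}; that leaves E.
At row 7, column 7: row 7 has {A,B,C,D,E,F}; column 7 has {A,B,C,D,E,F}; that leaves G.
At row 2, column 2: row 2 has {A,B,C,D,E,G}; column 2 has {A,B,C,D,E,G}; that leaves F.

F D E G C A B / E F D B G C A / A G C D B F E / D C G E A B F / B E F A D G C / G B A C F E D / C A B F E D G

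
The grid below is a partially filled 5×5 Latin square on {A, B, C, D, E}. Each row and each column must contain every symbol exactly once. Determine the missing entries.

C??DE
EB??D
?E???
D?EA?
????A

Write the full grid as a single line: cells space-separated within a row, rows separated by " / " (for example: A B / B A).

Cell (r1,c2): row 1 has {C,D,E}; column 2 has {B,E} → A.
Cell (r1,c3): row 1 has {A,C,D,E}; column 3 has {E} → B.
Cell (r2,c4): row 2 has {B,D,E}; column 4 has {A,D} → C.
Cell (r3,c4): row 3 has {E}; column 4 has {A,C,D} → B.
Cell (r3,c5): row 3 has {B,E}; column 5 has {A,D,E} → C.
Cell (r4,c2): row 4 has {A,D,E}; column 2 has {A,B,E} → C.
Cell (r4,c5): row 4 has {A,C,D,E}; column 5 has {A,C,D,E} → B.
Cell (r5,c1): row 5 has {A}; column 1 has {C,D,E} → B.
Cell (r5,c2): row 5 has {A,B}; column 2 has {A,B,C,E} → D.
Cell (r5,c3): row 5 has {A,B,D}; column 3 has {B,E} → C.
Cell (r5,c4): row 5 has {A,B,C,D}; column 4 has {A,B,C,D} → E.
Cell (r2,c3): row 2 has {B,C,D,E}; column 3 has {B,C,E} → A.
Cell (r3,c1): row 3 has {B,C,E}; column 1 has {B,C,D,E} → A.
Cell (r3,c3): row 3 has {A,B,C,E}; column 3 has {A,B,C,E} → D.

C A B D E / E B A C D / A E D B C / D C E A B / B D C E A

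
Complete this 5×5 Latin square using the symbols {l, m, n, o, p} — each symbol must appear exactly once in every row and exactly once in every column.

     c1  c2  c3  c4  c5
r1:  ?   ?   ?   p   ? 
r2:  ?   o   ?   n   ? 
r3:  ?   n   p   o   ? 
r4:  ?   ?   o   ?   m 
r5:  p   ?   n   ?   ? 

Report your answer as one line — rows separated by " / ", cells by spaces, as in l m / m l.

o m l p n / l o m n p / m n p o l / n p o l m / p l n m o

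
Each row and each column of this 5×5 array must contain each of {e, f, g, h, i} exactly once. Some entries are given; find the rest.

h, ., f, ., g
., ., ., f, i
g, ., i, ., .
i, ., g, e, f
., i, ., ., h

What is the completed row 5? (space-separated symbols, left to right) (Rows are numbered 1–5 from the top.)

(r1,c2) = e
(r1,c4) = i
(r2,c1) = e
(r2,c3) = h
(r3,c4) = h
(r3,c5) = e
(r4,c2) = h
(r5,c1) = f
(r5,c3) = e
(r5,c4) = g

f i e g h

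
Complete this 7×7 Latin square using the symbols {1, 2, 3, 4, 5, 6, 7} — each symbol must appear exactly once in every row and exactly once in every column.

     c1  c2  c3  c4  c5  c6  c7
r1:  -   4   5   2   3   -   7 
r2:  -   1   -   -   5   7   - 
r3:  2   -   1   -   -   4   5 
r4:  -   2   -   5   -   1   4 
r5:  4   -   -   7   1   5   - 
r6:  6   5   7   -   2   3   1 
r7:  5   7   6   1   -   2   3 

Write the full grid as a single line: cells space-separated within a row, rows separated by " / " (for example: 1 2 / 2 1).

At row 1, column 1: row 1 has {2,3,4,5,7}; column 1 has {2,4,5,6}; that leaves 1.
At row 1, column 6: row 1 has {1,2,3,4,5,7}; column 6 has {1,2,3,4,5,7}; that leaves 6.
At row 2, column 1: row 2 has {1,5,7}; column 1 has {1,2,4,5,6}; that leaves 3.
At row 4, column 1: row 4 has {1,2,4,5}; column 1 has {1,2,3,4,5,6}; that leaves 7.
At row 4, column 3: row 4 has {1,2,4,5,7}; column 3 has {1,5,6,7}; that leaves 3.
At row 4, column 5: row 4 has {1,2,3,4,5,7}; column 5 has {1,2,3,5}; that leaves 6.
At row 5, column 3: row 5 has {1,4,5,7}; column 3 has {1,3,5,6,7}; that leaves 2.
At row 5, column 7: row 5 has {1,2,4,5,7}; column 7 has {1,3,4,5,7}; that leaves 6.
At row 6, column 4: row 6 has {1,2,3,5,6,7}; column 4 has {1,2,5,7}; that leaves 4.
At row 7, column 5: row 7 has {1,2,3,5,6,7}; column 5 has {1,2,3,5,6}; that leaves 4.
At row 2, column 3: row 2 has {1,3,5,7}; column 3 has {1,2,3,5,6,7}; that leaves 4.
At row 2, column 4: row 2 has {1,3,4,5,7}; column 4 has {1,2,4,5,7}; that leaves 6.
At row 2, column 7: row 2 has {1,3,4,5,6,7}; column 7 has {1,3,4,5,6,7}; that leaves 2.
At row 3, column 4: row 3 has {1,2,4,5}; column 4 has {1,2,4,5,6,7}; that leaves 3.
At row 3, column 5: row 3 has {1,2,3,4,5}; column 5 has {1,2,3,4,5,6}; that leaves 7.
At row 5, column 2: row 5 has {1,2,4,5,6,7}; column 2 has {1,2,4,5,7}; that leaves 3.
At row 3, column 2: row 3 has {1,2,3,4,5,7}; column 2 has {1,2,3,4,5,7}; that leaves 6.

1 4 5 2 3 6 7 / 3 1 4 6 5 7 2 / 2 6 1 3 7 4 5 / 7 2 3 5 6 1 4 / 4 3 2 7 1 5 6 / 6 5 7 4 2 3 1 / 5 7 6 1 4 2 3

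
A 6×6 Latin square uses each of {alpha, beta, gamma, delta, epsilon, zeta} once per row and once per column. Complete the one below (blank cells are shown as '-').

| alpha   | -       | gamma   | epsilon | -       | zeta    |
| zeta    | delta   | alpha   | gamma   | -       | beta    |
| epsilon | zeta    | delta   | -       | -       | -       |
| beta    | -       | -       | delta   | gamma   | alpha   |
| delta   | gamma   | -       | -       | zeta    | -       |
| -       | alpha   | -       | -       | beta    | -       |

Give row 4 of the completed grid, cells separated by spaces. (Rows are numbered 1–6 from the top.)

beta epsilon zeta delta gamma alpha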